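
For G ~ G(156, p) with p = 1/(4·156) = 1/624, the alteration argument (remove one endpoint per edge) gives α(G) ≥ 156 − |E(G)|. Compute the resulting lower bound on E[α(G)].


E[|E(G)|] = C(156, 2)·p = 12090 · (1/624) = 155/8.
E[α(G)] ≥ n − E[|E(G)|] = 156 − 155/8 = 1093/8.
Numerically: ≈ 136.6250.
(This is only a lower bound; the true E[α(G)] may be larger.)

E[α(G)] ≥ 1093/8 ≈ 136.6250.


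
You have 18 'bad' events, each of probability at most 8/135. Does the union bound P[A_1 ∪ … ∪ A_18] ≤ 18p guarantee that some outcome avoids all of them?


Union bound: P[∪_{i=1}^{18} A_i] ≤ Σ_i P[A_i] ≤ 18·p = 18·(8/135) = 16/15.
Numerically: 16/15 ≈ 1.0666667.
Is 16/15 < 1? NO.
Since the bound 16/15 is ≥ 1, the union bound is uninformative here; it does NOT by itself certify existence.

18·p = 16/15 ≈ 1.0666667; existence NOT certified by the union bound.


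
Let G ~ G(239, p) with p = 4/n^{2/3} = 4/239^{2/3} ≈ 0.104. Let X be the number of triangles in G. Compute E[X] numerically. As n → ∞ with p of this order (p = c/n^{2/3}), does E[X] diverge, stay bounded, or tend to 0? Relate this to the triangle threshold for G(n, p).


Number of potential triangles: C(239, 3) = 2246839.
Each occurs with probability p³ ≈ (0.104)³ ≈ 1.12043e-03.
By linearity: E[X] = C(239, 3)·p³ ≈ 2246839 · 1.12043e-03 ≈ 2517.423.
Since α = 2/3 < 1, p = c/n^{2/3} ≫ 1/n is above the triangle threshold p ~ 1/n. Asymptotically E[X] ~ (c³/6)·n^{3(1−α)} = (4³/6)·n^{1} → ∞; triangles are abundant w.h.p.

E[X] ≈ 2517.423; in regime p = Θ(1/n^{2/3}) E[X] diverges (above the triangle threshold p ~ 1/n).


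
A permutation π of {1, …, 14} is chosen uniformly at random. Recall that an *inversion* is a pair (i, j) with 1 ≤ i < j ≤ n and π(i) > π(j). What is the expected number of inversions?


Write X = Σ X_I over the C(14, 2) = 91 pairs i < j, with X_I the indicator of one inversion.
There are 91 indicators.
For each fixed pair i < j, the values π(i) and π(j) are two distinct elements of {1, …, 14} in uniformly random order; by symmetry P[π(i) > π(j)] = 1/2.
By linearity: E[X] = 91 · (1/2) = C(14, 2) · (1/2) = 91/2 = 91/2 ≈ 45.500.

E[X] = 91/2 = 45.500.


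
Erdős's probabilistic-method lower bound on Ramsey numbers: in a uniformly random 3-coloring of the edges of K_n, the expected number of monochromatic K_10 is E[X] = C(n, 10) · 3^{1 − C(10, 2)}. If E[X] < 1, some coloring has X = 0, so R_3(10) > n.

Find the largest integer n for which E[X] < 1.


We need C(n, 10) · 3^{1 − 45} < 1, i.e. C(n, 10) < 3^{45 − 1} = 984770902183611232881.
Check values of n near the boundary:
  n = 569: C(569, 10) = 905357721286137524328; 905357721286137524328 < 984770902183611232881? YES
  n = 570: C(570, 10) = 921524823451961408691; 921524823451961408691 < 984770902183611232881? YES
  n = 571: C(571, 10) = 937951290893172842001; 937951290893172842001 < 984770902183611232881? YES
  n = 572: C(572, 10) = 954640815642161682606; 954640815642161682606 < 984770902183611232881? YES
  n = 573: C(573, 10) = 971597135635805762226; 971597135635805762226 < 984770902183611232881? YES
  n = 574: C(574, 10) = 988824035203816502691; 988824035203816502691 < 984770902183611232881? NO
  n = 575: C(575, 10) = 1006325345561406175305; 1006325345561406175305 < 984770902183611232881? NO
  n = 576: C(576, 10) = 1024104945306307344480; 1024104945306307344480 < 984770902183611232881? NO
The largest n with C(n, 10) < 984770902183611232881 is n = 573 (where E[X] = 35985079097622435638/36472996377170786403 ≈ 0.986623). Hence R_3(10) > 573, i.e. R_3(10) ≥ 574.

Largest n = 573; hence R_3(10) > 573.


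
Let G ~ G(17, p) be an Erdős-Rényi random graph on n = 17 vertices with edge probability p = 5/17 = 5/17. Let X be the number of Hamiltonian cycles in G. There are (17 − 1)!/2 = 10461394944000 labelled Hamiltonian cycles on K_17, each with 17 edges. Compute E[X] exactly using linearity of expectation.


K_17 has (17 − 1)!/2 = 10461394944000 labelled Hamiltonian cycles.
For each such Hamiltonian cycle H, let X_H = 1 if all 17 edges of H are present in G. Then P[X_H = 1] = p^{17} = (5/17)^{17} = 762939453125/827240261886336764177.
Summing the indicators: E[X] = Σ_H E[X_H] = 10461394944000 · p^{17} = 10461394944000 · 762939453125/827240261886336764177 = 7981410937500000000000000/827240261886336764177.
Numerically: E[X] ≈ 9648.24.

E[X] = 10461394944000 · (5/17)^{17} = 7981410937500000000000000/827240261886336764177 ≈ 9648.24.


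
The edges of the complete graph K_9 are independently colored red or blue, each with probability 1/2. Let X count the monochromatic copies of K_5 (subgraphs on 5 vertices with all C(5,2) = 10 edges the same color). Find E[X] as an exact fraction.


Let X = Σ_S X_S over the C(9, 5) = 126 subsets S of size 5, where X_S = 1 if the K_5 on S is monochromatic.
For a fixed S, the K_5 on S has C(5, 2) = 10 edges. P[all 10 edges red] = (1/2)^10, and likewise for blue, so P[monochromatic] = 2·(1/2)^10 = 2^{1 − 10} = 1/512.
By linearity of expectation: E[X] = C(9, 5) · 2^{1 − 10} = 126 · 1/512 = 63/256.
Numerically: E[X] ≈ 0.246094.

E[X] = C(9,5)·2^(1−C(5,2)) = 63/256 ≈ 0.246094.


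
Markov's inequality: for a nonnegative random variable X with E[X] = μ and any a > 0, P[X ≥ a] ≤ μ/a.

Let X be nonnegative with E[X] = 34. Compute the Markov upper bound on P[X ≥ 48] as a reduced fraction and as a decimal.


μ = E[X] = 34, a = 48.
Markov: P[X ≥ 48] ≤ μ/a = (34)/48 = 17/24.
Numerically: ≈ 0.708333.
(Since a = 48 > μ = 34.000000, the bound 17/24 is < 1 and informative.)

P[X ≥ 48] ≤ 17/24 ≈ 0.708333.


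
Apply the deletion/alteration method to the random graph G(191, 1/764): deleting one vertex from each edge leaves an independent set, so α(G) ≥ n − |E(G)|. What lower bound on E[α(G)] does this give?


E[|E(G)|] = C(191, 2)·p = 18145 · (1/764) = 95/4.
E[α(G)] ≥ n − E[|E(G)|] = 191 − 95/4 = 669/4.
Numerically: ≈ 167.25000.
(This is only a lower bound; the true E[α(G)] may be larger.)

E[α(G)] ≥ 669/4 ≈ 167.25000.


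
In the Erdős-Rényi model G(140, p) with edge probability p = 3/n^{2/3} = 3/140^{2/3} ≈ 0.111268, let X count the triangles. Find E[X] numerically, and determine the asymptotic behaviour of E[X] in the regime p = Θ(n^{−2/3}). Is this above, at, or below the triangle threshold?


Number of potential triangles: C(140, 3) = 447580.
Each occurs with probability p³ ≈ (0.111268)³ ≈ 1.37755102e-03.
By linearity: E[X] = C(140, 3)·p³ ≈ 447580 · 1.37755102e-03 ≈ 616.564286.
Since α = 2/3 < 1, p = c/n^{2/3} ≫ 1/n is above the triangle threshold p ~ 1/n. Asymptotically E[X] ~ (c³/6)·n^{3(1−α)} = (3³/6)·n^{1} → ∞; triangles are abundant w.h.p.

E[X] ≈ 616.564286; in regime p = Θ(1/n^{2/3}) E[X] diverges (above the triangle threshold p ~ 1/n).


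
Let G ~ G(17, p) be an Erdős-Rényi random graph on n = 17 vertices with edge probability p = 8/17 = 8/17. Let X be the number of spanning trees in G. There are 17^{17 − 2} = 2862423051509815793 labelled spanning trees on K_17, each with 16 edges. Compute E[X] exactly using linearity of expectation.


K_17 has 17^{17 − 2} = 2862423051509815793 labelled spanning trees.
For each such spanning tree H, let X_H = 1 if all 16 edges of H are present in G. Then P[X_H = 1] = p^{16} = (8/17)^{16} = 281474976710656/48661191875666868481.
By linearity of expectation: E[X] = Σ_H E[X_H] = 2862423051509815793 · p^{16} = 2862423051509815793 · 281474976710656/48661191875666868481 = 281474976710656/17.
Numerically: E[X] ≈ 1.656e+13.

E[X] = 2862423051509815793 · (8/17)^{16} = 281474976710656/17 ≈ 1.656e+13.


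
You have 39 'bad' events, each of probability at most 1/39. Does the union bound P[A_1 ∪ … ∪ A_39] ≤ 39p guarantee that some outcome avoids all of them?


Union bound: P[∪_{i=1}^{39} A_i] ≤ Σ_i P[A_i] ≤ 39·p = 39·(1/39) = 1.
Numerically: 1 ≈ 1.000.
Is 1 < 1? NO.
Since the bound 1 is ≥ 1, the union bound is uninformative here; it does NOT by itself certify existence.

39·p = 1 ≈ 1.000; existence NOT certified by the union bound.


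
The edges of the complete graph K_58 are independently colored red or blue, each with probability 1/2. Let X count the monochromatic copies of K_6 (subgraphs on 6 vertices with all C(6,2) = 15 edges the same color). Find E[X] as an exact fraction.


Let X = Σ_S X_S over the C(58, 6) = 40475358 subsets S of size 6, where X_S = 1 if the K_6 on S is monochromatic.
For a fixed S, the K_6 on S has C(6, 2) = 15 edges. P[all 15 edges red] = (1/2)^15, and likewise for blue, so P[monochromatic] = 2·(1/2)^15 = 2^{1 − 15} = 1/16384.
By linearity of expectation: E[X] = C(58, 6) · 2^{1 − 15} = 40475358 · 1/16384 = 20237679/8192.
Numerically: E[X] ≈ 2470.4198.

E[X] = C(58,6)·2^(1−C(6,2)) = 20237679/8192 ≈ 2470.4198.


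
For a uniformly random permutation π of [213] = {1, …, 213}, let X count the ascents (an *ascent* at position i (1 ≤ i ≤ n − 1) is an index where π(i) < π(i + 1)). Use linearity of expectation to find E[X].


Write X = Σ X_I over i = 1, …, 212, with X_I the indicator of one ascent.
There are 212 indicators.
For each fixed i, the pair (π(i), π(i+1)) is a uniformly random ordered pair of distinct values from {1, …, 213}; by symmetry P[π(i) < π(i+1)] = 1/2.
By linearity: E[X] = 212 · (1/2) = (213 − 1) · (1/2) = 106 ≈ 106.00000.

E[X] = 106 = 106.00000.


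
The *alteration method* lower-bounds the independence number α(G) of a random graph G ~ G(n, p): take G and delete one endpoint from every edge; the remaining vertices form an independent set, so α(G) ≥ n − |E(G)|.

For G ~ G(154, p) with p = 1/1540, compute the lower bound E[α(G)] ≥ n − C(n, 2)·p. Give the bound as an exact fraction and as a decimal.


E[|E(G)|] = C(154, 2)·p = 11781 · (1/1540) = 153/20.
E[α(G)] ≥ n − E[|E(G)|] = 154 − 153/20 = 2927/20.
Numerically: ≈ 146.35000.
(This is only a lower bound; the true E[α(G)] may be larger.)

E[α(G)] ≥ 2927/20 ≈ 146.35000.


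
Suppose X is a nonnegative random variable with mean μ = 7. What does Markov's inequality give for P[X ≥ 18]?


μ = E[X] = 7, a = 18.
Markov: P[X ≥ 18] ≤ μ/a = (7)/18 = 7/18.
Numerically: ≈ 0.3889.
(Since a = 18 > μ = 7.0000, the bound 7/18 is < 1 and informative.)

P[X ≥ 18] ≤ 7/18 ≈ 0.3889.


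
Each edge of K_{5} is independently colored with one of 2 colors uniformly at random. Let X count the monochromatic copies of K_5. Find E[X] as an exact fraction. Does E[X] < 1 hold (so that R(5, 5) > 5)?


E[X] = C(5, 5) · 2^{1 − 10} = 1 · 2^{−9} = 1/512.
As a reduced fraction: E[X] = 1/512 ≈ 0.0020.
Is E[X] < 1? YES.
Since E[X] < 1, there exists a 2-coloring of K_{5} with no monochromatic K_5; hence R(5, 5) > 5.

E[X] = 1/512 ≈ 0.0020; E[X] < 1, so R(5, 5) > 5.


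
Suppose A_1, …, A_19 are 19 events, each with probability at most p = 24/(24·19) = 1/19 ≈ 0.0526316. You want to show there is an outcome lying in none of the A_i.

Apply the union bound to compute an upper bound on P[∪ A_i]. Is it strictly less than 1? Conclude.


Union bound: P[∪_{i=1}^{19} A_i] ≤ Σ_i P[A_i] ≤ 19·p = 19·(1/19) = 1.
Numerically: 1 ≈ 1.0000000.
Is 1 < 1? NO.
Since the bound 1 is ≥ 1, the union bound is uninformative here; it does NOT by itself certify existence.

19·p = 1 ≈ 1.0000000; existence NOT certified by the union bound.


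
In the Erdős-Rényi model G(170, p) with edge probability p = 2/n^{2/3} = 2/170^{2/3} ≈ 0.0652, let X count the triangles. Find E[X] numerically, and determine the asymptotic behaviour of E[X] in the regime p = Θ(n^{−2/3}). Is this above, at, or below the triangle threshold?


Number of potential triangles: C(170, 3) = 804440.
Each occurs with probability p³ ≈ (0.0652)³ ≈ 2.76817e-04.
By linearity: E[X] = C(170, 3)·p³ ≈ 804440 · 2.76817e-04 ≈ 222.682.
Since α = 2/3 < 1, p = c/n^{2/3} ≫ 1/n is above the triangle threshold p ~ 1/n. Asymptotically E[X] ~ (c³/6)·n^{3(1−α)} = (2³/6)·n^{1} → ∞; triangles are abundant w.h.p.

E[X] ≈ 222.682; in regime p = Θ(1/n^{2/3}) E[X] diverges (above the triangle threshold p ~ 1/n).


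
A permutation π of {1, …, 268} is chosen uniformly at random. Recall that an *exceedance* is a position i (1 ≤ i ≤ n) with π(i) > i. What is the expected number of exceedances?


Write X = Σ_{i=1}^{268} X_i, where X_i = 1_{π(i) > i}.
For each fixed i, π(i) is uniform over {1, …, 268} (marginal of a uniform permutation), so P[π(i) > i] = (n − i)/n. Summing: Σ_{i=1}^{268} (n − i)/n = (0 + 1 + … + 267)/268 = 268(268 − 1)/(2·268) = (268 − 1)/2.
Hence E[X] = Σ_{i=1}^{268} (268 − i)/268 = 267/2 ≈ 133.5000.

E[X] = 267/2 = 133.5000.


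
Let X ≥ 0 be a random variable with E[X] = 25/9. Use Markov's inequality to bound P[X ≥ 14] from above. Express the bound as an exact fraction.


μ = E[X] = 25/9, a = 14.
Markov: P[X ≥ 14] ≤ μ/a = (25/9)/14 = 25/126.
Numerically: ≈ 0.1984.
(Since a = 14 > μ = 2.7778, the bound 25/126 is < 1 and informative.)

P[X ≥ 14] ≤ 25/126 ≈ 0.1984.


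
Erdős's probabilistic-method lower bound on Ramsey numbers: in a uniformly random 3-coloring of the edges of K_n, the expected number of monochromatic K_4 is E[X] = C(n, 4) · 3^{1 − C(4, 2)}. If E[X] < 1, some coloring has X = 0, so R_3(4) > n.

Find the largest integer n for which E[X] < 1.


We need C(n, 4) · 3^{1 − 6} < 1, i.e. C(n, 4) < 3^{6 − 1} = 243.
Check values of n near the boundary:
  n = 5: C(5, 4) = 5; 5 < 243? YES
  n = 6: C(6, 4) = 15; 15 < 243? YES
  n = 7: C(7, 4) = 35; 35 < 243? YES
  n = 8: C(8, 4) = 70; 70 < 243? YES
  n = 9: C(9, 4) = 126; 126 < 243? YES
  n = 10: C(10, 4) = 210; 210 < 243? YES
  n = 11: C(11, 4) = 330; 330 < 243? NO
  n = 12: C(12, 4) = 495; 495 < 243? NO
The largest n with C(n, 4) < 243 is n = 10 (where E[X] = 70/81 ≈ 0.8641975). Hence R_3(4) > 10, i.e. R_3(4) ≥ 11.

Largest n = 10; hence R_3(4) > 10.


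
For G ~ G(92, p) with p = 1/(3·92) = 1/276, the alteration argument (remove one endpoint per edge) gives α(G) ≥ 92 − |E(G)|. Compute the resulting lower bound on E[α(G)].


E[|E(G)|] = C(92, 2)·p = 4186 · (1/276) = 91/6.
E[α(G)] ≥ n − E[|E(G)|] = 92 − 91/6 = 461/6.
Numerically: ≈ 76.83333.
(This is only a lower bound; the true E[α(G)] may be larger.)

E[α(G)] ≥ 461/6 ≈ 76.83333.


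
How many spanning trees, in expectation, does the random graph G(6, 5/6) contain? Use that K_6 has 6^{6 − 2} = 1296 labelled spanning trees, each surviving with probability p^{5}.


K_6 has 6^{6 − 2} = 1296 labelled spanning trees.
For each such spanning tree H, let X_H = 1 if all 5 edges of H are present in G. Then P[X_H = 1] = p^{5} = (5/6)^{5} = 3125/7776.
By linearity: E[X] = Σ_H E[X_H] = 1296 · p^{5} = 1296 · 3125/7776 = 3125/6.
Numerically: E[X] ≈ 521.

E[X] = 1296 · (5/6)^{5} = 3125/6 ≈ 521.


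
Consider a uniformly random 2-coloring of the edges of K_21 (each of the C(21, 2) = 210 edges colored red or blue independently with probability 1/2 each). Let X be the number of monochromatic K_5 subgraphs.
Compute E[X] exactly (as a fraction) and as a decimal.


Let X = Σ_S X_S over the C(21, 5) = 20349 subsets S of size 5, where X_S = 1 if the K_5 on S is monochromatic.
For a fixed S, the K_5 on S has C(5, 2) = 10 edges. P[all 10 edges red] = (1/2)^10, and likewise for blue, so P[monochromatic] = 2·(1/2)^10 = 2^{1 − 10} = 1/512.
By linearity of expectation: E[X] = C(21, 5) · 2^{1 − 10} = 20349 · 1/512 = 20349/512.
Numerically: E[X] ≈ 39.744141.

E[X] = C(21,5)·2^(1−C(5,2)) = 20349/512 ≈ 39.744141.


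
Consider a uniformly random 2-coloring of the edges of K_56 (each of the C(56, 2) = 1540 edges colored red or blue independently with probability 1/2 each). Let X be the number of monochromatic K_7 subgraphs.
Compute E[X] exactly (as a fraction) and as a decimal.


Let X = Σ_S X_S over the C(56, 7) = 231917400 subsets S of size 7, where X_S = 1 if the K_7 on S is monochromatic.
For a fixed S, the K_7 on S has C(7, 2) = 21 edges. P[all 21 edges red] = (1/2)^21, and likewise for blue, so P[monochromatic] = 2·(1/2)^21 = 2^{1 − 21} = 1/1048576.
By linearity: E[X] = C(56, 7) · 2^{1 − 21} = 231917400 · 1/1048576 = 28989675/131072.
Numerically: E[X] ≈ 221.1737.

E[X] = C(56,7)·2^(1−C(7,2)) = 28989675/131072 ≈ 221.1737.


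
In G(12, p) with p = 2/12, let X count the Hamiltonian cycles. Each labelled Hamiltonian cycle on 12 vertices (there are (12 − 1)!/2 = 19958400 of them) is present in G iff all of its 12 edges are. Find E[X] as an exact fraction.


K_12 has (12 − 1)!/2 = 19958400 labelled Hamiltonian cycles.
For each such Hamiltonian cycle H, let X_H = 1 if all 12 edges of H are present in G. Then P[X_H = 1] = p^{12} = (1/6)^{12} = 1/2176782336.
By linearity: E[X] = Σ_H E[X_H] = 19958400 · p^{12} = 19958400 · 1/2176782336 = 1925/209952.
Numerically: E[X] ≈ 0.009169.

E[X] = 19958400 · (1/6)^{12} = 1925/209952 ≈ 0.009169.


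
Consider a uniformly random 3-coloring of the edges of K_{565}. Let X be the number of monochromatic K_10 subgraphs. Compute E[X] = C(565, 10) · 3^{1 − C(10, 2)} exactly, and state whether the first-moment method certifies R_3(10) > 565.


E[X] = C(565, 10) · 3^{1 − 45} = 843210704398024361828 · 3^{−44} = 843210704398024361828/984770902183611232881.
As a reduced fraction: E[X] = 843210704398024361828/984770902183611232881 ≈ 0.856.
Is E[X] < 1? YES.
Since E[X] < 1, there exists a 3-coloring of K_{565} with no monochromatic K_10; hence R_3(10) > 565.

E[X] = 843210704398024361828/984770902183611232881 ≈ 0.856; E[X] < 1, so R_3(10) > 565.


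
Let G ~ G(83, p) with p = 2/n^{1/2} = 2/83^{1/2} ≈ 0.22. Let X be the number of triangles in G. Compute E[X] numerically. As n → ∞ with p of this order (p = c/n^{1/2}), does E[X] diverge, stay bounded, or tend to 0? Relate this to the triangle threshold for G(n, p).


Number of potential triangles: C(83, 3) = 91881.
Each occurs with probability p³ ≈ (0.22)³ ≈ 1.05797e-02.
By linearity: E[X] = C(83, 3)·p³ ≈ 91881 · 1.05797e-02 ≈ 972.072.
Since α = 1/2 < 1, p = c/n^{1/2} ≫ 1/n is above the triangle threshold p ~ 1/n. Asymptotically E[X] ~ (c³/6)·n^{3(1−α)} = (2³/6)·n^{1.5} → ∞; triangles are abundant w.h.p.

E[X] ≈ 972.072; in regime p = Θ(1/n^{1/2}) E[X] diverges (above the triangle threshold p ~ 1/n).


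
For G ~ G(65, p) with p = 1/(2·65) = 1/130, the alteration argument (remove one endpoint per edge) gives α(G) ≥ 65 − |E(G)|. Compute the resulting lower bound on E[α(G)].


E[|E(G)|] = C(65, 2)·p = 2080 · (1/130) = 16.
E[α(G)] ≥ n − E[|E(G)|] = 65 − 16 = 49.
Numerically: ≈ 49.000.
(This is only a lower bound; the true E[α(G)] may be larger.)

E[α(G)] ≥ 49 ≈ 49.000.


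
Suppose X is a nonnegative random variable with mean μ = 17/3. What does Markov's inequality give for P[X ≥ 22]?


μ = E[X] = 17/3, a = 22.
Markov: P[X ≥ 22] ≤ μ/a = (17/3)/22 = 17/66.
Numerically: ≈ 0.257576.
(Since a = 22 > μ = 5.666667, the bound 17/66 is < 1 and informative.)

P[X ≥ 22] ≤ 17/66 ≈ 0.257576.


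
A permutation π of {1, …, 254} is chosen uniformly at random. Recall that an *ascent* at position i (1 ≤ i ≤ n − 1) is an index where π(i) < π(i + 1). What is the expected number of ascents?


Write X = Σ X_I over i = 1, …, 253, with X_I the indicator of one ascent.
There are 253 indicators.
For each fixed i, the pair (π(i), π(i+1)) is a uniformly random ordered pair of distinct values from {1, …, 254}; by symmetry P[π(i) < π(i+1)] = 1/2.
By linearity: E[X] = 253 · (1/2) = (254 − 1) · (1/2) = 253/2 ≈ 126.500000.

E[X] = 253/2 = 126.500000.


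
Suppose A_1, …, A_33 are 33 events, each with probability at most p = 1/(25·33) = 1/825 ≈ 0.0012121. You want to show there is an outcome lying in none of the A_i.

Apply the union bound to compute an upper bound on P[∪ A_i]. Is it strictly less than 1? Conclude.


Union bound: P[∪_{i=1}^{33} A_i] ≤ Σ_i P[A_i] ≤ 33·p = 33·(1/825) = 1/25.
Numerically: 1/25 ≈ 0.0400000.
Is 1/25 < 1? YES.
Since P[∪ A_i] ≤ 1/25 < 1, the complement has P[∩ A_i^c] ≥ 1 − 1/25 = 24/25 > 0, so some outcome avoids every A_i.

33·p = 1/25 ≈ 0.0400000; existence CERTIFIED by the union bound.


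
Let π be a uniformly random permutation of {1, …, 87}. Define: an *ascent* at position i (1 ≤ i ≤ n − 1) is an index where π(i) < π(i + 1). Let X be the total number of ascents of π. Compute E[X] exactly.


Write X = Σ X_I over i = 1, …, 86, with X_I the indicator of one ascent.
There are 86 indicators.
For each fixed i, the pair (π(i), π(i+1)) is a uniformly random ordered pair of distinct values from {1, …, 87}; by symmetry P[π(i) < π(i+1)] = 1/2.
By linearity: E[X] = 86 · (1/2) = (87 − 1) · (1/2) = 43 ≈ 43.0000.

E[X] = 43 = 43.0000.


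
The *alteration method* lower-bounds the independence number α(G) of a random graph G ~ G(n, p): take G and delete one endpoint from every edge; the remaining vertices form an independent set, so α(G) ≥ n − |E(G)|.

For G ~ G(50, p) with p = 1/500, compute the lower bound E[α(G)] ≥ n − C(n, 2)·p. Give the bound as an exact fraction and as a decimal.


E[|E(G)|] = C(50, 2)·p = 1225 · (1/500) = 49/20.
E[α(G)] ≥ n − E[|E(G)|] = 50 − 49/20 = 951/20.
Numerically: ≈ 47.55000.
(This is only a lower bound; the true E[α(G)] may be larger.)

E[α(G)] ≥ 951/20 ≈ 47.55000.


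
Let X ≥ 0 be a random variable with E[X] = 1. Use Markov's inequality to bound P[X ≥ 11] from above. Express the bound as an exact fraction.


μ = E[X] = 1, a = 11.
Markov: P[X ≥ 11] ≤ μ/a = (1)/11 = 1/11.
Numerically: ≈ 0.09091.
(Since a = 11 > μ = 1.00000, the bound 1/11 is < 1 and informative.)

P[X ≥ 11] ≤ 1/11 ≈ 0.09091.


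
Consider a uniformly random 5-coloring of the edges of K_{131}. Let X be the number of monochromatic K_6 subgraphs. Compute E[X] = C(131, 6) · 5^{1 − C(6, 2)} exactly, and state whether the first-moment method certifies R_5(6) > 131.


E[X] = C(131, 6) · 5^{1 − 15} = 6249655776 · 5^{−14} = 6249655776/6103515625.
As a reduced fraction: E[X] = 6249655776/6103515625 ≈ 1.02394.
Is E[X] < 1? NO.
Since E[X] ≥ 1, the first-moment bound is inconclusive at n = 131; it does NOT by itself certify R_5(6) > 131.

E[X] = 6249655776/6103515625 ≈ 1.02394; E[X] ≥ 1; first-moment method inconclusive here.


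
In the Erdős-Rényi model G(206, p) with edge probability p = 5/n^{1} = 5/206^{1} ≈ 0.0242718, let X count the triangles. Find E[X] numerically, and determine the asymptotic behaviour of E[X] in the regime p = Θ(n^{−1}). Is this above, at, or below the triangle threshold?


Number of potential triangles: C(206, 3) = 1435820.
Each occurs with probability p³ ≈ (0.0242718)³ ≈ 1.42990884e-05.
By linearity: E[X] = C(206, 3)·p³ ≈ 1435820 · 1.42990884e-05 ≈ 20.530917.
Here α = 1, so p = 5/n is exactly at the triangle threshold p ~ 1/n. Asymptotically E[X] → c³/6 = 5³/6 = 125/6 ≈ 20.833333, a bounded constant. In this regime the triangle count is asymptotically Poisson(c³/6).

E[X] ≈ 20.530917; in regime p = Θ(1/n^{1}) E[X] stays bounded (at the triangle threshold p ~ 1/n).


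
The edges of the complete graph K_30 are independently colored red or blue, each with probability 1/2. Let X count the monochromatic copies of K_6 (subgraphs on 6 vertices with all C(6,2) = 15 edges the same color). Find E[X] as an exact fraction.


Let X = Σ_S X_S over the C(30, 6) = 593775 subsets S of size 6, where X_S = 1 if the K_6 on S is monochromatic.
For a fixed S, the K_6 on S has C(6, 2) = 15 edges. P[all 15 edges red] = (1/2)^15, and likewise for blue, so P[monochromatic] = 2·(1/2)^15 = 2^{1 − 15} = 1/16384.
By linearity of expectation: E[X] = C(30, 6) · 2^{1 − 15} = 593775 · 1/16384 = 593775/16384.
Numerically: E[X] ≈ 36.241150.

E[X] = C(30,6)·2^(1−C(6,2)) = 593775/16384 ≈ 36.241150.


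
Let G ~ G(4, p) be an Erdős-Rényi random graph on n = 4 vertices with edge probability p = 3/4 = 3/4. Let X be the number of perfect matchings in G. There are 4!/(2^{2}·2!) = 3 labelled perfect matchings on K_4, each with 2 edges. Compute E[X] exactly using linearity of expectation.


K_4 has 4!/(2^{2}·2!) = 3 labelled perfect matchings.
For each such perfect matching H, let X_H = 1 if all 2 edges of H are present in G. Then P[X_H = 1] = p^{2} = (3/4)^{2} = 9/16.
Summing the indicators: E[X] = Σ_H E[X_H] = 3 · p^{2} = 3 · 9/16 = 27/16.
Numerically: E[X] ≈ 1.688.

E[X] = 3 · (3/4)^{2} = 27/16 ≈ 1.688.


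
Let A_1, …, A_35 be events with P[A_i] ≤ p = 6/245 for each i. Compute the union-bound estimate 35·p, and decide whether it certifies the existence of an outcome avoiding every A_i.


Union bound: P[∪_{i=1}^{35} A_i] ≤ Σ_i P[A_i] ≤ 35·p = 35·(6/245) = 6/7.
Numerically: 6/7 ≈ 0.857.
Is 6/7 < 1? YES.
Since P[∪ A_i] ≤ 6/7 < 1, the complement has P[∩ A_i^c] ≥ 1 − 6/7 = 1/7 > 0, so some outcome avoids every A_i.

35·p = 6/7 ≈ 0.857; existence CERTIFIED by the union bound.


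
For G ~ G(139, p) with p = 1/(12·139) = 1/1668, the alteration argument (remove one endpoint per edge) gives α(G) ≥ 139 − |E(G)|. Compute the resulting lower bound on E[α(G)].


E[|E(G)|] = C(139, 2)·p = 9591 · (1/1668) = 23/4.
E[α(G)] ≥ n − E[|E(G)|] = 139 − 23/4 = 533/4.
Numerically: ≈ 133.250.
(This is only a lower bound; the true E[α(G)] may be larger.)

E[α(G)] ≥ 533/4 ≈ 133.250.


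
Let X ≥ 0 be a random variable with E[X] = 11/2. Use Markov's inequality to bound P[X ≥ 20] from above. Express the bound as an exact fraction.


μ = E[X] = 11/2, a = 20.
Markov: P[X ≥ 20] ≤ μ/a = (11/2)/20 = 11/40.
Numerically: ≈ 0.27500.
(Since a = 20 > μ = 5.50000, the bound 11/40 is < 1 and informative.)

P[X ≥ 20] ≤ 11/40 ≈ 0.27500.


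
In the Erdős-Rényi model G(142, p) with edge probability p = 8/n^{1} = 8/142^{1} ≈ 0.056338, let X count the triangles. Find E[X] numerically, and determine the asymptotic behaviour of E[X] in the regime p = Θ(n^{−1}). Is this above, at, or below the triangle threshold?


Number of potential triangles: C(142, 3) = 467180.
Each occurs with probability p³ ≈ (0.056338)³ ≈ 1.7881540e-04.
By linearity: E[X] = C(142, 3)·p³ ≈ 467180 · 1.7881540e-04 ≈ 83.53898.
Here α = 1, so p = 8/n is exactly at the triangle threshold p ~ 1/n. Asymptotically E[X] → c³/6 = 8³/6 = 256/3 ≈ 85.33333, a bounded constant. In this regime the triangle count is asymptotically Poisson(c³/6).

E[X] ≈ 83.53898; in regime p = Θ(1/n^{1}) E[X] stays bounded (at the triangle threshold p ~ 1/n).


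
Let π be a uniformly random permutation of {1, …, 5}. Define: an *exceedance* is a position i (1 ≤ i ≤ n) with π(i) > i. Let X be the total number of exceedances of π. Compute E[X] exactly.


Write X = Σ_{i=1}^{5} X_i, where X_i = 1_{π(i) > i}.
For each fixed i, π(i) is uniform over {1, …, 5} (marginal of a uniform permutation), so P[π(i) > i] = (n − i)/n. Summing: Σ_{i=1}^{5} (n − i)/n = (0 + 1 + … + 4)/5 = 5(5 − 1)/(2·5) = (5 − 1)/2.
Hence E[X] = Σ_{i=1}^{5} (5 − i)/5 = 2 ≈ 2.0000.

E[X] = 2 = 2.0000.


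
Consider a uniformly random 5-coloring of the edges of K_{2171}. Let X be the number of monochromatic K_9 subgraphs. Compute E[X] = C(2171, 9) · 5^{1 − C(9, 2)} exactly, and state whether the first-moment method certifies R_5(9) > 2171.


E[X] = C(2171, 9) · 5^{1 − 36} = 2903784578674959601827205 · 5^{−35} = 2903784578674959601827205/2910383045673370361328125.
As a reduced fraction: E[X] = 580756915734991920365441/582076609134674072265625 ≈ 0.9977.
Is E[X] < 1? YES.
Since E[X] < 1, there exists a 5-coloring of K_{2171} with no monochromatic K_9; hence R_5(9) > 2171.

E[X] = 580756915734991920365441/582076609134674072265625 ≈ 0.9977; E[X] < 1, so R_5(9) > 2171.


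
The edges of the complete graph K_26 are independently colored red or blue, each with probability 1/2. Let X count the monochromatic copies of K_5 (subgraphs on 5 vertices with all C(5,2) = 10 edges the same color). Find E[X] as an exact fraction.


Let X = Σ_S X_S over the C(26, 5) = 65780 subsets S of size 5, where X_S = 1 if the K_5 on S is monochromatic.
For a fixed S, the K_5 on S has C(5, 2) = 10 edges. P[all 10 edges red] = (1/2)^10, and likewise for blue, so P[monochromatic] = 2·(1/2)^10 = 2^{1 − 10} = 1/512.
By linearity: E[X] = C(26, 5) · 2^{1 − 10} = 65780 · 1/512 = 16445/128.
Numerically: E[X] ≈ 128.477.

E[X] = C(26,5)·2^(1−C(5,2)) = 16445/128 ≈ 128.477.


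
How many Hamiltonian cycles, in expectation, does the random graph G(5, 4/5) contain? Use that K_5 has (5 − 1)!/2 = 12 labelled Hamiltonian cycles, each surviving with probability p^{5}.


K_5 has (5 − 1)!/2 = 12 labelled Hamiltonian cycles.
For each such Hamiltonian cycle H, let X_H = 1 if all 5 edges of H are present in G. Then P[X_H = 1] = p^{5} = (4/5)^{5} = 1024/3125.
By linearity: E[X] = Σ_H E[X_H] = 12 · p^{5} = 12 · 1024/3125 = 12288/3125.
Numerically: E[X] ≈ 3.93216.

E[X] = 12 · (4/5)^{5} = 12288/3125 ≈ 3.93216.


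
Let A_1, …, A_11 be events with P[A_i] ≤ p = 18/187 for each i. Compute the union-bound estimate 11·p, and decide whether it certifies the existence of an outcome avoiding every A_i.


Union bound: P[∪_{i=1}^{11} A_i] ≤ Σ_i P[A_i] ≤ 11·p = 11·(18/187) = 18/17.
Numerically: 18/17 ≈ 1.0588235.
Is 18/17 < 1? NO.
Since the bound 18/17 is ≥ 1, the union bound is uninformative here; it does NOT by itself certify existence.

11·p = 18/17 ≈ 1.0588235; existence NOT certified by the union bound.


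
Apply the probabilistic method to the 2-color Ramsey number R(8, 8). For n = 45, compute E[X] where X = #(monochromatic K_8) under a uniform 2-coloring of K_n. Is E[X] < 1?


E[X] = C(45, 8) · 2^{1 − 28} = 215553195 · 2^{−27} = 215553195/134217728.
As a reduced fraction: E[X] = 215553195/134217728 ≈ 1.6059965.
Is E[X] < 1? NO.
Since E[X] ≥ 1, the first-moment bound is inconclusive at n = 45; it does NOT by itself certify R(8, 8) > 45.

E[X] = 215553195/134217728 ≈ 1.6059965; E[X] ≥ 1; first-moment method inconclusive here.


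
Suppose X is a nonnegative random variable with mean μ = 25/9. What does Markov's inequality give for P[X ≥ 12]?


μ = E[X] = 25/9, a = 12.
Markov: P[X ≥ 12] ≤ μ/a = (25/9)/12 = 25/108.
Numerically: ≈ 0.231481.
(Since a = 12 > μ = 2.777778, the bound 25/108 is < 1 and informative.)

P[X ≥ 12] ≤ 25/108 ≈ 0.231481.


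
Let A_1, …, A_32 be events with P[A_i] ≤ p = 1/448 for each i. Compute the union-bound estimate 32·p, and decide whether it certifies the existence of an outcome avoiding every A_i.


Union bound: P[∪_{i=1}^{32} A_i] ≤ Σ_i P[A_i] ≤ 32·p = 32·(1/448) = 1/14.
Numerically: 1/14 ≈ 0.0714.
Is 1/14 < 1? YES.
Since P[∪ A_i] ≤ 1/14 < 1, the complement has P[∩ A_i^c] ≥ 1 − 1/14 = 13/14 > 0, so some outcome avoids every A_i.

32·p = 1/14 ≈ 0.0714; existence CERTIFIED by the union bound.


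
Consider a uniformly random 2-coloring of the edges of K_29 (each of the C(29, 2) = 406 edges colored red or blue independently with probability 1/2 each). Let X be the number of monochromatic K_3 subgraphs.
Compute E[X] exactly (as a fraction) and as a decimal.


Let X = Σ_S X_S over the C(29, 3) = 3654 subsets S of size 3, where X_S = 1 if the K_3 on S is monochromatic.
For a fixed S, the K_3 on S has C(3, 2) = 3 edges. P[all 3 edges red] = (1/2)^3, and likewise for blue, so P[monochromatic] = 2·(1/2)^3 = 2^{1 − 3} = 1/4.
By linearity of expectation: E[X] = C(29, 3) · 2^{1 − 3} = 3654 · 1/4 = 1827/2.
Numerically: E[X] ≈ 913.500000.

E[X] = C(29,3)·2^(1−C(3,2)) = 1827/2 ≈ 913.500000.


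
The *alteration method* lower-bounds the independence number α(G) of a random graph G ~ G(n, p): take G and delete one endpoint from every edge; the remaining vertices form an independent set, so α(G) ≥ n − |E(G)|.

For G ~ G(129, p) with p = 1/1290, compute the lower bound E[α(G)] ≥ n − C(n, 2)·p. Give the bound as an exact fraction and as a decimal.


E[|E(G)|] = C(129, 2)·p = 8256 · (1/1290) = 32/5.
E[α(G)] ≥ n − E[|E(G)|] = 129 − 32/5 = 613/5.
Numerically: ≈ 122.6000.
(This is only a lower bound; the true E[α(G)] may be larger.)

E[α(G)] ≥ 613/5 ≈ 122.6000.


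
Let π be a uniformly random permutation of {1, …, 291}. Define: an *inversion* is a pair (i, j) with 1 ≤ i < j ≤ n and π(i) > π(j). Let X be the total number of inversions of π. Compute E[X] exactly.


Write X = Σ X_I over the C(291, 2) = 42195 pairs i < j, with X_I the indicator of one inversion.
There are 42195 indicators.
For each fixed pair i < j, the values π(i) and π(j) are two distinct elements of {1, …, 291} in uniformly random order; by symmetry P[π(i) > π(j)] = 1/2.
By linearity: E[X] = 42195 · (1/2) = C(291, 2) · (1/2) = 42195/2 = 42195/2 ≈ 21097.500000.

E[X] = 42195/2 = 21097.500000.


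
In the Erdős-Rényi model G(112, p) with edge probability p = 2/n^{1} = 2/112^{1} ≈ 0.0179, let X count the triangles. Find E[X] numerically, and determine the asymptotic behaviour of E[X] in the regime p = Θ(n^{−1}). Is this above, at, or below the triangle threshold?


Number of potential triangles: C(112, 3) = 227920.
Each occurs with probability p³ ≈ (0.0179)³ ≈ 5.69424e-06.
By linearity: E[X] = C(112, 3)·p³ ≈ 227920 · 5.69424e-06 ≈ 1.298.
Here α = 1, so p = 2/n is exactly at the triangle threshold p ~ 1/n. Asymptotically E[X] → c³/6 = 2³/6 = 4/3 ≈ 1.333, a bounded constant. In this regime the triangle count is asymptotically Poisson(c³/6).

E[X] ≈ 1.298; in regime p = Θ(1/n^{1}) E[X] stays bounded (at the triangle threshold p ~ 1/n).


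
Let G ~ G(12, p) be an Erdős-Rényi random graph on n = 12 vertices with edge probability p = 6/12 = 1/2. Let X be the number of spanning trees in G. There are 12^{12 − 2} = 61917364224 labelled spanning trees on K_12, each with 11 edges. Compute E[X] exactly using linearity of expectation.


K_12 has 12^{12 − 2} = 61917364224 labelled spanning trees.
For each such spanning tree H, let X_H = 1 if all 11 edges of H are present in G. Then P[X_H = 1] = p^{11} = (1/2)^{11} = 1/2048.
By linearity of expectation: E[X] = Σ_H E[X_H] = 61917364224 · p^{11} = 61917364224 · 1/2048 = 30233088.
Numerically: E[X] ≈ 3.02331e+07.

E[X] = 61917364224 · (1/2)^{11} = 30233088 ≈ 3.02331e+07.


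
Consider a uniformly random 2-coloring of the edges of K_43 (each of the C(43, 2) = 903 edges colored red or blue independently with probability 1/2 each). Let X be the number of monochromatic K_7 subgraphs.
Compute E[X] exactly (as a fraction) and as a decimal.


Let X = Σ_S X_S over the C(43, 7) = 32224114 subsets S of size 7, where X_S = 1 if the K_7 on S is monochromatic.
For a fixed S, the K_7 on S has C(7, 2) = 21 edges. P[all 21 edges red] = (1/2)^21, and likewise for blue, so P[monochromatic] = 2·(1/2)^21 = 2^{1 − 21} = 1/1048576.
By linearity: E[X] = C(43, 7) · 2^{1 − 21} = 32224114 · 1/1048576 = 16112057/524288.
Numerically: E[X] ≈ 30.731.

E[X] = C(43,7)·2^(1−C(7,2)) = 16112057/524288 ≈ 30.731.


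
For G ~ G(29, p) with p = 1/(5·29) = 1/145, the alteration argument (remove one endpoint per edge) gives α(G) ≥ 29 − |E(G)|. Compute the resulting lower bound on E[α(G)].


E[|E(G)|] = C(29, 2)·p = 406 · (1/145) = 14/5.
E[α(G)] ≥ n − E[|E(G)|] = 29 − 14/5 = 131/5.
Numerically: ≈ 26.2000.
(This is only a lower bound; the true E[α(G)] may be larger.)

E[α(G)] ≥ 131/5 ≈ 26.2000.


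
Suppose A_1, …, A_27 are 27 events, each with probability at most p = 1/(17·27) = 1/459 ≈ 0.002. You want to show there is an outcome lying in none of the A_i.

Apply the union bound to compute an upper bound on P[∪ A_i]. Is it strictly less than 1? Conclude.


Union bound: P[∪_{i=1}^{27} A_i] ≤ Σ_i P[A_i] ≤ 27·p = 27·(1/459) = 1/17.
Numerically: 1/17 ≈ 0.059.
Is 1/17 < 1? YES.
Since P[∪ A_i] ≤ 1/17 < 1, the complement has P[∩ A_i^c] ≥ 1 − 1/17 = 16/17 > 0, so some outcome avoids every A_i.

27·p = 1/17 ≈ 0.059; existence CERTIFIED by the union bound.


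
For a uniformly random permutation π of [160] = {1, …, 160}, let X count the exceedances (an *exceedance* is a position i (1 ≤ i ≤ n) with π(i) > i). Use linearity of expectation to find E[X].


Write X = Σ_{i=1}^{160} X_i, where X_i = 1_{π(i) > i}.
For each fixed i, π(i) is uniform over {1, …, 160} (marginal of a uniform permutation), so P[π(i) > i] = (n − i)/n. Summing: Σ_{i=1}^{160} (n − i)/n = (0 + 1 + … + 159)/160 = 160(160 − 1)/(2·160) = (160 − 1)/2.
Hence E[X] = Σ_{i=1}^{160} (160 − i)/160 = 159/2 ≈ 79.50000.

E[X] = 159/2 = 79.50000.


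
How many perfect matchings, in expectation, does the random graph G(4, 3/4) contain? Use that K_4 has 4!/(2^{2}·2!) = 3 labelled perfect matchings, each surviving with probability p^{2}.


K_4 has 4!/(2^{2}·2!) = 3 labelled perfect matchings.
For each such perfect matching H, let X_H = 1 if all 2 edges of H are present in G. Then P[X_H = 1] = p^{2} = (3/4)^{2} = 9/16.
By linearity of expectation: E[X] = Σ_H E[X_H] = 3 · p^{2} = 3 · 9/16 = 27/16.
Numerically: E[X] ≈ 1.688.

E[X] = 3 · (3/4)^{2} = 27/16 ≈ 1.688.


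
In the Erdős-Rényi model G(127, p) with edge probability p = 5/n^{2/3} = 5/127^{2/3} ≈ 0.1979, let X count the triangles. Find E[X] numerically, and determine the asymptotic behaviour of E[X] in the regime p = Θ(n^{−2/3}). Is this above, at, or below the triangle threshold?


Number of potential triangles: C(127, 3) = 333375.
Each occurs with probability p³ ≈ (0.1979)³ ≈ 7.750016e-03.
By linearity: E[X] = C(127, 3)·p³ ≈ 333375 · 7.750016e-03 ≈ 2583.6614.
Since α = 2/3 < 1, p = c/n^{2/3} ≫ 1/n is above the triangle threshold p ~ 1/n. Asymptotically E[X] ~ (c³/6)·n^{3(1−α)} = (5³/6)·n^{1} → ∞; triangles are abundant w.h.p.

E[X] ≈ 2583.6614; in regime p = Θ(1/n^{2/3}) E[X] diverges (above the triangle threshold p ~ 1/n).


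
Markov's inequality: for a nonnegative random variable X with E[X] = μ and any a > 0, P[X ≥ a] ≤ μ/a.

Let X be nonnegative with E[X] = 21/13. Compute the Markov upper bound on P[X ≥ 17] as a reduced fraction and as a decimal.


μ = E[X] = 21/13, a = 17.
Markov: P[X ≥ 17] ≤ μ/a = (21/13)/17 = 21/221.
Numerically: ≈ 0.095023.
(Since a = 17 > μ = 1.615385, the bound 21/221 is < 1 and informative.)

P[X ≥ 17] ≤ 21/221 ≈ 0.095023.


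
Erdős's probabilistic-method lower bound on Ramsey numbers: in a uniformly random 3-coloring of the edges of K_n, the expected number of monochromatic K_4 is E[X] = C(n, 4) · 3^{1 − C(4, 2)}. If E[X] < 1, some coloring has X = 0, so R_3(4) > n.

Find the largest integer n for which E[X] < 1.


We need C(n, 4) · 3^{1 − 6} < 1, i.e. C(n, 4) < 3^{6 − 1} = 243.
Check values of n near the boundary:
  n = 4: C(4, 4) = 1; 1 < 243? YES
  n = 5: C(5, 4) = 5; 5 < 243? YES
  n = 6: C(6, 4) = 15; 15 < 243? YES
  n = 7: C(7, 4) = 35; 35 < 243? YES
  n = 8: C(8, 4) = 70; 70 < 243? YES
  n = 9: C(9, 4) = 126; 126 < 243? YES
  n = 10: C(10, 4) = 210; 210 < 243? YES
  n = 11: C(11, 4) = 330; 330 < 243? NO
The largest n with C(n, 4) < 243 is n = 10 (where E[X] = 70/81 ≈ 0.864198). Hence R_3(4) > 10, i.e. R_3(4) ≥ 11.

Largest n = 10; hence R_3(4) > 10.


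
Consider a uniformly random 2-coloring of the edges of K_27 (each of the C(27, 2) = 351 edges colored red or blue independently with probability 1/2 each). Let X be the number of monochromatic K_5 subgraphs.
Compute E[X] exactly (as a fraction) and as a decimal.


Let X = Σ_S X_S over the C(27, 5) = 80730 subsets S of size 5, where X_S = 1 if the K_5 on S is monochromatic.
For a fixed S, the K_5 on S has C(5, 2) = 10 edges. P[all 10 edges red] = (1/2)^10, and likewise for blue, so P[monochromatic] = 2·(1/2)^10 = 2^{1 − 10} = 1/512.
Summing: E[X] = C(27, 5) · 2^{1 − 10} = 80730 · 1/512 = 40365/256.
Numerically: E[X] ≈ 157.6758.

E[X] = C(27,5)·2^(1−C(5,2)) = 40365/256 ≈ 157.6758.
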